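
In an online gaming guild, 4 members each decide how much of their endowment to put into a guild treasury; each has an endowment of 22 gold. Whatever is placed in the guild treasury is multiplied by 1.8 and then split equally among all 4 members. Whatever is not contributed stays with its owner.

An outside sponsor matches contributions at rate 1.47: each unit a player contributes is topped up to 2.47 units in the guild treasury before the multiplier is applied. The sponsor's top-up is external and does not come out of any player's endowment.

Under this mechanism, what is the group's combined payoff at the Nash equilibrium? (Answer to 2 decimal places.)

The effective private return per unit is now 1.8 × 2.47 / 4 = 1.1115 > 1, so every player's dominant strategy flips to full contribution.
At the Nash equilibrium everyone contributes 22. Group total payoff = 1.8 × 2.47 × 88 = 391.25.

391.25 gold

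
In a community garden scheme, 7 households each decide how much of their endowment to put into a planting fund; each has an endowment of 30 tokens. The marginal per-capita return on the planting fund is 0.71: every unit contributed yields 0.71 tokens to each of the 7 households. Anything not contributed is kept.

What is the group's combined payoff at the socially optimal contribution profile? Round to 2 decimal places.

Each contributed unit returns 4.970 to the group as a whole (0.71 to each of 7 players), which exceeds 1, so the social optimum is full contribution: group total = 4.970 × 210 = 1043.70.

1043.70 tokens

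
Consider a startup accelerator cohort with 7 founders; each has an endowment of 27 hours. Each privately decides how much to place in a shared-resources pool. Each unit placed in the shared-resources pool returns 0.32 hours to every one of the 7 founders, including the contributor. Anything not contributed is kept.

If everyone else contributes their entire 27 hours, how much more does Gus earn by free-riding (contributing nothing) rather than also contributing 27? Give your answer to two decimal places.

18.36 hours

Switching from a contribution of 27 to 0 lets Gus keep an extra 27 hours, but lowers the shared-resources pool by 27, which costs Gus their own share of that drop: 0.32 × 27 = 8.64.
Net gain = 27 − 8.64 = 18.36. The private return per contributed unit (0.32) is below 1, so free-riding is indeed the best response regardless of what the others do.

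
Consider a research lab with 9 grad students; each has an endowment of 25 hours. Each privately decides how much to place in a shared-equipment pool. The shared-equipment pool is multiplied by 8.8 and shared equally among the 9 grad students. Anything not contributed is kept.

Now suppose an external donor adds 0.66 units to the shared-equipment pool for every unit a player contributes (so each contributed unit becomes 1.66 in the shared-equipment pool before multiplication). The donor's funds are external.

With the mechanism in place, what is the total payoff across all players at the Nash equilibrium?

Under the mechanism each unit contributed yields 8.8 × 1.66 / 9 = 1.6231 back to its contributor per unit of net cost, which exceeds 1, making full contribution the dominant choice for everyone.
At the Nash equilibrium everyone contributes 25. Group total payoff = 8.8 × 1.66 × 225 = 3286.80.

3286.80 hours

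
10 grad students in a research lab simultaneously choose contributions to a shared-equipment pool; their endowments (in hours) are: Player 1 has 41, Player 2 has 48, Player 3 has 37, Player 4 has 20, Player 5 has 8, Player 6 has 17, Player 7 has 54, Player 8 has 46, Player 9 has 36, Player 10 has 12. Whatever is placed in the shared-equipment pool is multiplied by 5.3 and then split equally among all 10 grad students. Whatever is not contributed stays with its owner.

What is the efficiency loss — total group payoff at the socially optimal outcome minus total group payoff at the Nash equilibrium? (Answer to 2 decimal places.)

1371.70 hours

The private return per contributed unit is 5.3/10 = 0.5300 < 1 for every player regardless of endowment, so the Nash equilibrium is zero contribution and the group total is Σ E_j = 41 + 48 + 37 + 20 + 8 + 17 + 54 + 46 + 36 + 12 = 319.
Each contributed unit returns 5.300 to the group, so the social optimum is full contribution by everyone: group total = 5.300 × 319 = 1690.70.
Efficiency loss = (5.300 − 1) × 319 = 1371.70.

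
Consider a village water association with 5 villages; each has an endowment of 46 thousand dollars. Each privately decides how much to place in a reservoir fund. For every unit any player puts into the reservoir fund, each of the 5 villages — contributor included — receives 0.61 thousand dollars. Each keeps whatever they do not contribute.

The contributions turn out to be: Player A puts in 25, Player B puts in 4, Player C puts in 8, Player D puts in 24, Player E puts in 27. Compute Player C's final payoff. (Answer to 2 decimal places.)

91.68 thousand dollars

Total contributed: 25 + 4 + 8 + 24 + 27 = 88.
Each receives 0.61 × 88 = 53.68 from the reservoir fund.
Player C keeps 46 − 8 = 38, so Player C's payoff is 38 + 53.68 = 91.68.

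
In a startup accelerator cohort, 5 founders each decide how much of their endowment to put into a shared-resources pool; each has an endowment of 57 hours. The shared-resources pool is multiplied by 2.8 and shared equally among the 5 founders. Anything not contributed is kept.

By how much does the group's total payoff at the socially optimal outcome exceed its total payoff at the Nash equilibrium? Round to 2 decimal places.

513.00 hours

Each contributed unit returns 2.8/5 = 0.5600 to its contributor — below 1 — so contributing 0 is dominant for every player. At the Nash equilibrium everyone keeps their 57, and the group total is 5 × 57 = 285.
Each contributed unit returns 2.800 to the group as a whole (0.5600 to each of 5 players), which exceeds 1, so the social optimum is full contribution: group total = 2.800 × 285 = 798.00.
Efficiency loss = 798.00 − 285 = 513.00.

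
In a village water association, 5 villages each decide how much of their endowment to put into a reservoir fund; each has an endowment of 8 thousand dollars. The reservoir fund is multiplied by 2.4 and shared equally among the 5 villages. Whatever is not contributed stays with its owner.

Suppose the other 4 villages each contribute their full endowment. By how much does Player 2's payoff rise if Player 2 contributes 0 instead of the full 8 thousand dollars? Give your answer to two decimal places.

Switching from a contribution of 8 to 0 lets Player 2 keep an extra 8 thousand dollars, but lowers the reservoir fund by 8, which costs Player 2 their own share of that drop: 2.4/5 × 8 = 3.84.
Net gain = 8 − 3.84 = 4.16. The private return per contributed unit (0.4800) is below 1, so free-riding is indeed the best response regardless of what the others do.

4.16 thousand dollars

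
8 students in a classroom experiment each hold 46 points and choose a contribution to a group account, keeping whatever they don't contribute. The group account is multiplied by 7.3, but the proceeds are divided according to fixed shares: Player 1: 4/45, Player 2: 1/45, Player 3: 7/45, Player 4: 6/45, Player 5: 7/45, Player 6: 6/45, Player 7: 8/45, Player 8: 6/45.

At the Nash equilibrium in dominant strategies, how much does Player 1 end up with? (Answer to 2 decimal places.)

For player j, contributing a unit is worthwhile iff 7.3 × (j's share) ≥ 1, i.e. iff j's share is at least 0.1370.
Player 3, Player 5 and Player 7 clear that bar, contributing 46 each; the remaining 5 contribute 0. Total contributed: 138.
Player 1 keeps 46 and receives 7.3 × 138 × 4/45 = 89.55 from the group account, for a payoff of 135.55.

135.55 points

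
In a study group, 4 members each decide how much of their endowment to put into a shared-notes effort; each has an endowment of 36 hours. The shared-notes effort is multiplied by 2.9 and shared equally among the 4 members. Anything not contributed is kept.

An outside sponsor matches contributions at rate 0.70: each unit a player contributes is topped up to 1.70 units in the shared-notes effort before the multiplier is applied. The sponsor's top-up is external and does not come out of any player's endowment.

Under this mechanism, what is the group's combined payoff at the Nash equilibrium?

The effective private return per unit is now 2.9 × 1.70 / 4 = 1.2325 > 1, so every player's dominant strategy flips to full contribution.
So the Nash equilibrium is full contribution by all 4; the group earns 2.9 × 1.70 × 144 = 709.92.

709.92 hours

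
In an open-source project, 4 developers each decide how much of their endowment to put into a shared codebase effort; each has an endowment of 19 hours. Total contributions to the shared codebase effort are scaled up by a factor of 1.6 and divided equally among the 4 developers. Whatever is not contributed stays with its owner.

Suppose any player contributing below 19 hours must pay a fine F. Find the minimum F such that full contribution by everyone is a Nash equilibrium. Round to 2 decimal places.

11.40 hours

Given the others contribute fully, the best deviation is to contribute 0 (any partial contribution still incurs the fine and gives up units whose private return 0.4000 is below 1).
Deviating from 19 to 0 saves 19 hours but forfeits the deviator's share of the drop in the shared codebase effort: 1.6/4 × 19 = 7.60.
So the deviation gain is 19 − 7.60 = 11.40, and the fine must be at least 11.40 hours to wipe it out.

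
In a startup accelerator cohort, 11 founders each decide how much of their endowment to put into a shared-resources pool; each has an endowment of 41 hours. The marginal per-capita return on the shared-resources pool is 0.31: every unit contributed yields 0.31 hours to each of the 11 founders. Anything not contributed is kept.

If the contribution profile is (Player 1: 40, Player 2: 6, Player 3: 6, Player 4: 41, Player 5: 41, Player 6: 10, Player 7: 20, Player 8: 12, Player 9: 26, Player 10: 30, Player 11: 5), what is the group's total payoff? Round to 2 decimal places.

1022.17 hours

Total contributed: 40 + 6 + 6 + 41 + 41 + 10 + 20 + 12 + 26 + 30 + 5 = 237; total kept: 11 × 41 − 237 = 214.
The shared-resources pool pays out 0.31 × 11 × 237 = 808.17 in aggregate.
Group total = 214 + 808.17 = 1022.17.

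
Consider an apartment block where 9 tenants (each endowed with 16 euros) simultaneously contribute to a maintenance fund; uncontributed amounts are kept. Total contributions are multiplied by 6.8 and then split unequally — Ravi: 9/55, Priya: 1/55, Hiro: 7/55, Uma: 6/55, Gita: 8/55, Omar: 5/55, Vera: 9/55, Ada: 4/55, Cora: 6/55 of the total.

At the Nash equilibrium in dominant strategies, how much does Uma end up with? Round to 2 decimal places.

39.74 euros

Each unit j contributes comes back to j as 6.8 × (j's share), so j prefers to contribute only if that share exceeds 1/6.8 = 0.1471; otherwise keeping the unit dominates.
Ravi and Vera are above the threshold, contributing 16 each; the remaining 7 contribute 0. Total contributed: 32.
Uma keeps 16 and receives 6.8 × 32 × 6/55 = 23.74 from the maintenance fund, for a payoff of 39.74.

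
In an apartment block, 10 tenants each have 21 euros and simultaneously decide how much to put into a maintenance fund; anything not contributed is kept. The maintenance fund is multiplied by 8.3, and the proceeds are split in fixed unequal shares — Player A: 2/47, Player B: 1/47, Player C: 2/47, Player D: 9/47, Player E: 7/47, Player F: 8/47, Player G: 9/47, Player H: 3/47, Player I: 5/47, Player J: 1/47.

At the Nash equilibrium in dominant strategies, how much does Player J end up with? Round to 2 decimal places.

35.83 euros

A player with share s gets back 8.3·s per unit contributed, so full contribution is dominant for anyone with s > 1/8.3 = 0.1205 and zero contribution is dominant for anyone below.
Player D, Player E, Player F and Player G clear that bar, contributing 21 each; the remaining 6 contribute 0. Total contributed: 84.
Player J keeps 21 and receives 8.3 × 84 × 1/47 = 14.83 from the maintenance fund, for a payoff of 35.83.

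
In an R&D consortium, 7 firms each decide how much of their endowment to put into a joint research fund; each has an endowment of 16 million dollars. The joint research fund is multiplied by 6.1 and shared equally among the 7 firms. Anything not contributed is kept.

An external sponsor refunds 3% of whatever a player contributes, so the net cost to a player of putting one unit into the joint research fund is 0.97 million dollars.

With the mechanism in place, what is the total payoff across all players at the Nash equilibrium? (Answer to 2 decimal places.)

112.00 million dollars

The effective private return is (6.1/7) / 0.97 = 0.8984, which is still under 1, so the mechanism doesn't change anyone's dominant strategy: zero contribution.
Everyone keeps their endowment and the group total is 7 × 16 = 112.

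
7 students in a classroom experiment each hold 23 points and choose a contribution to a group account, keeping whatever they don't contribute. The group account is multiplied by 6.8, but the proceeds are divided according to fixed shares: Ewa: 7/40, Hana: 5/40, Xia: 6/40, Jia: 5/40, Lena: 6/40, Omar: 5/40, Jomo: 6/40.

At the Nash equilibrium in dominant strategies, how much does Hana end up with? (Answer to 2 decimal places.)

101.20 points

A player with share s gets back 6.8·s per unit contributed, so full contribution is dominant for anyone with s > 1/6.8 = 0.1471 and zero contribution is dominant for anyone below.
The shares above 0.1471 belong to Ewa, Xia, Lena and Jomo, contributing 23 each; the remaining 3 contribute 0. Total contributed: 92.
Hana keeps 23 and receives 6.8 × 92 × 5/40 = 78.20 from the group account, for a payoff of 101.20.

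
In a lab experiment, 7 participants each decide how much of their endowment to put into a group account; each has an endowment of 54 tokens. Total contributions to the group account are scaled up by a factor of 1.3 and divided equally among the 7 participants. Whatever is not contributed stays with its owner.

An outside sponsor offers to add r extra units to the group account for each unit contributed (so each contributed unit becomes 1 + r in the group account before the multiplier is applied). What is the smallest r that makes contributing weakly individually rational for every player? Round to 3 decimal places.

With matching at rate r, one contributed unit becomes (1 + r) in the group account and returns 1.3 × (1 + r) / 7 to the contributor.
Setting this equal to 1: 1 + r = 7/1.3 = 5.3846.
So the minimum matching rate is r = 5.3846 − 1 = 4.385.

4.385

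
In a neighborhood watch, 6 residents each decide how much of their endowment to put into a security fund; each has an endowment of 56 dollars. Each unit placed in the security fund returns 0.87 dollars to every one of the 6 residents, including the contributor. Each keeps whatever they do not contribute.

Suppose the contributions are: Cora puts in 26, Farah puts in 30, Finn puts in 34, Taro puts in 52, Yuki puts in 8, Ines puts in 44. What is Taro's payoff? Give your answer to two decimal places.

Total contributed: 26 + 30 + 34 + 52 + 8 + 44 = 194.
Each receives 0.87 × 194 = 168.78 from the security fund.
Taro keeps 56 − 52 = 4, so Taro's payoff is 4 + 168.78 = 172.78.

172.78 dollars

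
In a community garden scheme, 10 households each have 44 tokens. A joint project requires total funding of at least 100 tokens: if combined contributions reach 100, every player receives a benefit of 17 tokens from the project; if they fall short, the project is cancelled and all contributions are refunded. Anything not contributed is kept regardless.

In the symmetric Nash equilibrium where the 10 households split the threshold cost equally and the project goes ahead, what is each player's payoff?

51 tokens

Equal share of the threshold: 100/10 = 10.
At this profile no one gains by cutting their contribution: any cut drops the total below 100, the project is cancelled, contributions are refunded, and the deviator ends with 44, which is less than 44 − 10 + 17 = 51. Contributing more than 10 just wastes the excess. So contributing exactly 10 is a best response.
Each player's payoff: 44 − 10 + 17 = 51.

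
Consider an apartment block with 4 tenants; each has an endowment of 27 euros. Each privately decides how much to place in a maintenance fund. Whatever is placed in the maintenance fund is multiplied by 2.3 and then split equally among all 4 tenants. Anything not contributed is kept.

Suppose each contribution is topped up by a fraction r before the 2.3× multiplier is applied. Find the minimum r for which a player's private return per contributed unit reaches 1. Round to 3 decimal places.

With matching at rate r, one contributed unit becomes (1 + r) in the maintenance fund and returns 2.3 × (1 + r) / 4 to the contributor.
Setting this equal to 1: 1 + r = 4/2.3 = 1.7391.
So the minimum matching rate is r = 1.7391 − 1 = 0.739.

0.739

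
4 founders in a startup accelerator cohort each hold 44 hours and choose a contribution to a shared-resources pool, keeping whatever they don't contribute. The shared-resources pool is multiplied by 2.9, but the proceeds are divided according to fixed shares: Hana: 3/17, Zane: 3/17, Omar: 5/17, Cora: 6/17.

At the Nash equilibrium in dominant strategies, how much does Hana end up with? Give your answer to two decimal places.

A player with share s gets back 2.9·s per unit contributed, so full contribution is dominant for anyone with s > 1/2.9 = 0.3448 and zero contribution is dominant for anyone below.
Only Cora (6/17) clears that bar, contributing 44; the remaining 3 contribute 0. Total contributed: 44.
Hana keeps 44 and receives 2.9 × 44 × 3/17 = 22.52 from the shared-resources pool, for a payoff of 66.52.

66.52 hours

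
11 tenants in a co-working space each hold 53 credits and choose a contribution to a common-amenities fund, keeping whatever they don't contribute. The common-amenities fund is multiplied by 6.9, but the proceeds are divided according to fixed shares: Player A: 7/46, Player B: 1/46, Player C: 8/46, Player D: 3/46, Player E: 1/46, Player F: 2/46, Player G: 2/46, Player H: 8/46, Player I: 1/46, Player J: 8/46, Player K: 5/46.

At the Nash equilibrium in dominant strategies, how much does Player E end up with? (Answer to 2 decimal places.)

Each unit j contributes comes back to j as 6.9 × (j's share), so j prefers to contribute only if that share exceeds 1/6.9 = 0.1449; otherwise keeping the unit dominates.
Player A, Player C, Player H and Player J clear that bar, contributing 53 each; the remaining 7 contribute 0. Total contributed: 212.
Player E keeps 53 and receives 6.9 × 212 × 1/46 = 31.80 from the common-amenities fund, for a payoff of 84.80.

84.80 credits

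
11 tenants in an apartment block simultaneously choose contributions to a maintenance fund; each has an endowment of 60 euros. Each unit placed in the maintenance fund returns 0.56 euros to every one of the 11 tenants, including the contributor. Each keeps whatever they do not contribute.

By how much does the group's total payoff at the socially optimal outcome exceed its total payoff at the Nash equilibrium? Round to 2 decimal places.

The private return per contributed unit is 0.56 < 1, so contributing 0 is dominant for every player. At the Nash equilibrium everyone keeps their 60, and the group total is 11 × 60 = 660.
Each contributed unit returns 6.160 to the group as a whole (0.56 to each of 11 players), which exceeds 1, so the social optimum is full contribution: group total = 6.160 × 660 = 4065.60.
Efficiency loss = 4065.60 − 660 = 3405.60.

3405.60 euros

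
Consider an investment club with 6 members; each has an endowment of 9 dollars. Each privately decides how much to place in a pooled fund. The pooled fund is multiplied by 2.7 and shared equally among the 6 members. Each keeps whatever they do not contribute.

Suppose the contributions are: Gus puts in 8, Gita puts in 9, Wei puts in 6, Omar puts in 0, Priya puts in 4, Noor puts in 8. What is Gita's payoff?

Total contributed: 8 + 9 + 6 + 0 + 4 + 8 = 35.
Each receives 2.7 × 35 / 6 = 15.75 from the pooled fund.
Gita keeps 9 − 9 = 0, so Gita's payoff is 0 + 15.75 = 15.75.

15.75 dollars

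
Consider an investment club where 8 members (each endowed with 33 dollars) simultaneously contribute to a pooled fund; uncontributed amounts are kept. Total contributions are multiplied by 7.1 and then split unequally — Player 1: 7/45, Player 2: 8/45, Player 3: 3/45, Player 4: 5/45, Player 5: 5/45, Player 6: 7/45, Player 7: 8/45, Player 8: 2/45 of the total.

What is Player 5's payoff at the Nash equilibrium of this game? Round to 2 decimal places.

137.13 dollars

A player with share s gets back 7.1·s per unit contributed, so full contribution is dominant for anyone with s > 1/7.1 = 0.1408 and zero contribution is dominant for anyone below.
Player 1, Player 2, Player 6 and Player 7 are above the threshold, contributing 33 each; the remaining 4 contribute 0. Total contributed: 132.
Player 5 keeps 33 and receives 7.1 × 132 × 5/45 = 104.13 from the pooled fund, for a payoff of 137.13.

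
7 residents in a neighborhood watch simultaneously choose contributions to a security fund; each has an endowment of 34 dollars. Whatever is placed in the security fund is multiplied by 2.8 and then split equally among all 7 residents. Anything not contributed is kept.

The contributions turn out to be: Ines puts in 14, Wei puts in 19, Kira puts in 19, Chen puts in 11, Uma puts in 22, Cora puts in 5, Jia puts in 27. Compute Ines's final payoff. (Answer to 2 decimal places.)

Total contributed: 14 + 19 + 19 + 11 + 22 + 5 + 27 = 117.
Each receives 2.8 × 117 / 7 = 46.80 from the security fund.
Ines keeps 34 − 14 = 20, so Ines's payoff is 20 + 46.80 = 66.80.

66.80 dollars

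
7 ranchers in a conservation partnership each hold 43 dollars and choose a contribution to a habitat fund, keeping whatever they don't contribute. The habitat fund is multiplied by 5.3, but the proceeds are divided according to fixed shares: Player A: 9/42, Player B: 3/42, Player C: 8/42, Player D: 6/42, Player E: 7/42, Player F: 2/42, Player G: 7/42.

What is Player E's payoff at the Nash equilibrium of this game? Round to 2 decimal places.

118.97 dollars

A player with share s gets back 5.3·s per unit contributed, so full contribution is dominant for anyone with s > 1/5.3 = 0.1887 and zero contribution is dominant for anyone below.
The shares above 0.1887 belong to Player A and Player C, contributing 43 each; the remaining 5 contribute 0. Total contributed: 86.
Player E keeps 43 and receives 5.3 × 86 × 7/42 = 75.97 from the habitat fund, for a payoff of 118.97.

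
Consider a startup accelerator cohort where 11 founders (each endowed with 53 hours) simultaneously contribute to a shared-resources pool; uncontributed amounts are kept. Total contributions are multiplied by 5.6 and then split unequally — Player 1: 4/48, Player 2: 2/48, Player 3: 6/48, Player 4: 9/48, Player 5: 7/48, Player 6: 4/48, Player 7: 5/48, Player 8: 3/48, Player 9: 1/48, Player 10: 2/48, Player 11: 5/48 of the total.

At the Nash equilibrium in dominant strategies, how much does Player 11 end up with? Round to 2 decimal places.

Player j's private return per contributed unit is 5.6 × (j's share). Contributing is weakly dominant for j when that share is at least 1/5.6 = 0.1786, and contributing 0 is dominant otherwise.
The only share above 0.1786 is Player 4's 9/48, contributing 53; the remaining 10 contribute 0. Total contributed: 53.
Player 11 keeps 53 and receives 5.6 × 53 × 5/48 = 30.92 from the shared-resources pool, for a payoff of 83.92.

83.92 hours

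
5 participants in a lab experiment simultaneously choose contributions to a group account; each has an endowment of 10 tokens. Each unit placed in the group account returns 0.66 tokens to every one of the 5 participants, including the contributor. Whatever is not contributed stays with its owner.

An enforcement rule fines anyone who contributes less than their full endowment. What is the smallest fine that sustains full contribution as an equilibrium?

3.40 tokens

Given the others contribute fully, the best deviation is to contribute 0 (any partial contribution still incurs the fine and gives up units whose private return 0.66 is below 1).
Deviating from 10 to 0 saves 10 tokens but forfeits the deviator's share of the drop in the group account: 0.66 × 10 = 6.60.
So the deviation gain is 10 − 6.60 = 3.40, and the fine must be at least 3.40 tokens to wipe it out.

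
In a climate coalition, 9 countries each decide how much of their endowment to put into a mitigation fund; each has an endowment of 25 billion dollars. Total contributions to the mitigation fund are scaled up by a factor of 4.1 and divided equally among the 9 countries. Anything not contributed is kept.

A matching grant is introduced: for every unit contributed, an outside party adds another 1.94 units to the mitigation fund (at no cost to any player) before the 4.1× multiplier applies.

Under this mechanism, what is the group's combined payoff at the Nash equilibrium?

2712.15 billion dollars

The effective private return per unit is now 4.1 × 2.94 / 9 = 1.3393 > 1, so every player's dominant strategy flips to full contribution.
At the Nash equilibrium everyone contributes 25. Group total payoff = 4.1 × 2.94 × 225 = 2712.15.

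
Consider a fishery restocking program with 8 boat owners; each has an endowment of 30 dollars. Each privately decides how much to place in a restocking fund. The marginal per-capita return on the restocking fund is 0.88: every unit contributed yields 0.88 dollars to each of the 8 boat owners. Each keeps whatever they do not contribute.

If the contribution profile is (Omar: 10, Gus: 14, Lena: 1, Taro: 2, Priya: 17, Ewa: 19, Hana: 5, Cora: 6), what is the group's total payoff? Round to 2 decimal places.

686.96 dollars

Total contributed: 10 + 14 + 1 + 2 + 17 + 19 + 5 + 6 = 74; total kept: 8 × 30 − 74 = 166.
The restocking fund pays out 0.88 × 8 × 74 = 520.96 in aggregate.
Group total = 166 + 520.96 = 686.96.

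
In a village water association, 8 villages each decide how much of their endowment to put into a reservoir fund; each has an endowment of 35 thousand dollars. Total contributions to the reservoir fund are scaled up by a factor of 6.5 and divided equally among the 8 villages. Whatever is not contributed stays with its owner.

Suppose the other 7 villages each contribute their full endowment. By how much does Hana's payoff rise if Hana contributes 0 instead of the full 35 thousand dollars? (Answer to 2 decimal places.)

6.56 thousand dollars

Switching from a contribution of 35 to 0 lets Hana keep an extra 35 thousand dollars, but lowers the reservoir fund by 35, which costs Hana their own share of that drop: 6.5/8 × 35 = 28.44.
Net gain = 35 − 28.44 = 6.56. The private return per contributed unit (0.8125) is below 1, so free-riding is indeed the best response regardless of what the others do.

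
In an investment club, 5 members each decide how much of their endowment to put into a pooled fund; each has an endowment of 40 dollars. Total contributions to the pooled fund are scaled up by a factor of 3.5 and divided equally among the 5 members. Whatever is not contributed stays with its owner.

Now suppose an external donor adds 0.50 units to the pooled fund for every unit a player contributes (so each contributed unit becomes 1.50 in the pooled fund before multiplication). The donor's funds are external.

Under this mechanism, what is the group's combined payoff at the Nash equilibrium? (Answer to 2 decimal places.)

Under the mechanism each unit contributed yields 3.5 × 1.50 / 5 = 1.0500 back to its contributor per unit of net cost, which exceeds 1, making full contribution the dominant choice for everyone.
So the Nash equilibrium is full contribution by all 5; the group earns 3.5 × 1.50 × 200 = 1050.00.

1050.00 dollars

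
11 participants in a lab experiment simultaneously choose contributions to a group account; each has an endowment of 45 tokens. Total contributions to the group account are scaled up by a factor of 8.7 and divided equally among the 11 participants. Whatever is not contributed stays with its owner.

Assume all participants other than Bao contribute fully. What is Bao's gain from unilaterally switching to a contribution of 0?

9.41 tokens

Switching from a contribution of 45 to 0 lets Bao keep an extra 45 tokens, but lowers the group account by 45, which costs Bao their own share of that drop: 8.7/11 × 45 = 35.59.
Net gain = 45 − 35.59 = 9.41. The private return per contributed unit (0.7909) is below 1, so free-riding is indeed the best response regardless of what the others do.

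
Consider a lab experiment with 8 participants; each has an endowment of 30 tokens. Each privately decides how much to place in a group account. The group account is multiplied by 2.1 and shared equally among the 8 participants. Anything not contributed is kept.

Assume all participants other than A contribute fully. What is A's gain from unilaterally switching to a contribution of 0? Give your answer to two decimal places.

22.13 tokens

Switching from a contribution of 30 to 0 lets A keep an extra 30 tokens, but lowers the group account by 30, which costs A their own share of that drop: 2.1/8 × 30 = 7.87.
Net gain = 30 − 7.87 = 22.13. The private return per contributed unit (0.2625) is below 1, so free-riding is indeed the best response regardless of what the others do.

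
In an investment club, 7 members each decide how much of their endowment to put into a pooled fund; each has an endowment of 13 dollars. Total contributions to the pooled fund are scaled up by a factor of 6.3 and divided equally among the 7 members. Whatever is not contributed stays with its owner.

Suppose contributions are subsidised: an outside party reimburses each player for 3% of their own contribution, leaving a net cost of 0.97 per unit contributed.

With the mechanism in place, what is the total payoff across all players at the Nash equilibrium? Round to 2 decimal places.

The effective private return is (6.3/7) / 0.97 = 0.9278, which is still under 1, so the mechanism doesn't change anyone's dominant strategy: zero contribution.
At the Nash equilibrium no one contributes; group total payoff = 7 × 13 = 91.

91.00 dollars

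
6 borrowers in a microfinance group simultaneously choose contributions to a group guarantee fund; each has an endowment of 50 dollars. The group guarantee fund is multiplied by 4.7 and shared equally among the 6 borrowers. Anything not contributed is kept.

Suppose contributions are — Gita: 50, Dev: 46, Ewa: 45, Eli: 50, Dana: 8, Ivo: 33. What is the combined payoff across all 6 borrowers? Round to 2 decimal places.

1158.40 dollars

Total contributed: 50 + 46 + 45 + 50 + 8 + 33 = 232; total kept: 6 × 50 − 232 = 68.
The group guarantee fund pays out 4.7 × 232 = 1090.40 in aggregate.
Group total = 68 + 1090.40 = 1158.40.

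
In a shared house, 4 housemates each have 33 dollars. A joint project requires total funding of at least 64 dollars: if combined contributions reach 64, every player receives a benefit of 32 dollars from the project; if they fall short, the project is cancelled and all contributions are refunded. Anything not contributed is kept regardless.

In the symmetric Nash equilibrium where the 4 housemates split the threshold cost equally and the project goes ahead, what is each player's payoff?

49 dollars

Equal share of the threshold: 64/4 = 16.
At this profile no one gains by cutting their contribution: any cut drops the total below 64, the project is cancelled, contributions are refunded, and the deviator ends with 33, which is less than 33 − 16 + 32 = 49. Contributing more than 16 just wastes the excess. So contributing exactly 16 is a best response.
Each player's payoff: 33 − 16 + 32 = 49.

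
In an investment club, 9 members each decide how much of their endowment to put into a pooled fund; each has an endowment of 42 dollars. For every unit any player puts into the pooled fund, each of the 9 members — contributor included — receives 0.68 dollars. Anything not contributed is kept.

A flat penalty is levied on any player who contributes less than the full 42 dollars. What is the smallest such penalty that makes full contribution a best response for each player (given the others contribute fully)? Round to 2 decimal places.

Given the others contribute fully, the best deviation is to contribute 0 (any partial contribution still incurs the fine and gives up units whose private return 0.68 is below 1).
Deviating from 42 to 0 saves 42 dollars but forfeits the deviator's share of the drop in the pooled fund: 0.68 × 42 = 28.56.
So the deviation gain is 42 − 28.56 = 13.44, and the fine must be at least 13.44 dollars to wipe it out.

13.44 dollars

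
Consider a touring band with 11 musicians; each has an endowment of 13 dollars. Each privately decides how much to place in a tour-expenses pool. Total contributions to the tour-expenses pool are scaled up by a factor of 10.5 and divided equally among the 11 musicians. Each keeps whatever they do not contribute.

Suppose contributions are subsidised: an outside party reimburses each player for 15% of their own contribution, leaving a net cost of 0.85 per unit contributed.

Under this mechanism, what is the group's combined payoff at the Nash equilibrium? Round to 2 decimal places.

The effective private return per unit is now (10.5/11) / 0.85 = 1.1230 > 1, so every player's dominant strategy flips to full contribution.
At the Nash equilibrium everyone contributes 13. Group total payoff = 11 × (13 × 0.15 + 10.5 × 13) = 1522.95.

1522.95 dollars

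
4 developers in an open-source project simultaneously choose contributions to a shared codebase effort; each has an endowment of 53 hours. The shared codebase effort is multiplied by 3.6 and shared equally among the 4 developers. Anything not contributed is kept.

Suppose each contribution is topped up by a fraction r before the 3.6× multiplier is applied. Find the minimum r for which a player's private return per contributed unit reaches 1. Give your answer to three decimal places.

0.111

With matching at rate r, one contributed unit becomes (1 + r) in the shared codebase effort and returns 3.6 × (1 + r) / 4 to the contributor.
Setting this equal to 1: 1 + r = 4/3.6 = 1.1111.
So the minimum matching rate is r = 1.1111 − 1 = 0.111.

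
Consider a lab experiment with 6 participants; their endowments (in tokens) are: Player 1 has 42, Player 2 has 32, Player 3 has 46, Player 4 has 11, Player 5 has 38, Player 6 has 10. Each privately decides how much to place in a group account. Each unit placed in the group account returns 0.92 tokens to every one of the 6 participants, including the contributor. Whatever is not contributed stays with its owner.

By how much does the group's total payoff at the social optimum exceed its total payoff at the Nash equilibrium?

The private return per contributed unit is 0.92 < 1 for everyone, so the Nash equilibrium is zero contribution and the group total is Σ E_j = 42 + 32 + 46 + 11 + 38 + 10 = 179.
Each contributed unit returns 5.520 to the group, so the social optimum is full contribution by everyone: group total = 5.520 × 179 = 988.08.
Efficiency loss = (5.520 − 1) × 179 = 809.08.

809.08 tokens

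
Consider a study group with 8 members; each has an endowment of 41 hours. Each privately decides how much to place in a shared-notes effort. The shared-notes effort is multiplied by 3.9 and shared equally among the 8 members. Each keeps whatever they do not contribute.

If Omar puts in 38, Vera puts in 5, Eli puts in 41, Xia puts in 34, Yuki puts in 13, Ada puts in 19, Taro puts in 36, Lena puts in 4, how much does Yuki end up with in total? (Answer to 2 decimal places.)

Total contributed: 38 + 5 + 41 + 34 + 13 + 19 + 36 + 4 = 190.
Each receives 3.9 × 190 / 8 = 92.63 from the shared-notes effort.
Yuki keeps 41 − 13 = 28, so Yuki's payoff is 28 + 92.63 = 120.63.

120.63 hours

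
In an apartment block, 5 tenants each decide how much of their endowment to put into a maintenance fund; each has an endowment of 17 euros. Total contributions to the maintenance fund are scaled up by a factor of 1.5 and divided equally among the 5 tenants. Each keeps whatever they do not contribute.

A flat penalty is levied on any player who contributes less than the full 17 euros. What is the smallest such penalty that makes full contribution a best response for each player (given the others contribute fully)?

11.90 euros

Given the others contribute fully, the best deviation is to contribute 0 (any partial contribution still incurs the fine and gives up units whose private return 0.3000 is below 1).
Deviating from 17 to 0 saves 17 euros but forfeits the deviator's share of the drop in the maintenance fund: 1.5/5 × 17 = 5.10.
So the deviation gain is 17 − 5.10 = 11.90, and the fine must be at least 11.90 euros to wipe it out.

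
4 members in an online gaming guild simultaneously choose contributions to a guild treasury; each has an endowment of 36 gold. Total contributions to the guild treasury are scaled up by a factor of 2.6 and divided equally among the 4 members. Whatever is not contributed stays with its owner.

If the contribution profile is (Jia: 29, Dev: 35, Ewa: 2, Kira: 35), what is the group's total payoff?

305.60 gold

Total contributed: 29 + 35 + 2 + 35 = 101; total kept: 4 × 36 − 101 = 43.
The guild treasury pays out 2.6 × 101 = 262.60 in aggregate.
Group total = 43 + 262.60 = 305.60.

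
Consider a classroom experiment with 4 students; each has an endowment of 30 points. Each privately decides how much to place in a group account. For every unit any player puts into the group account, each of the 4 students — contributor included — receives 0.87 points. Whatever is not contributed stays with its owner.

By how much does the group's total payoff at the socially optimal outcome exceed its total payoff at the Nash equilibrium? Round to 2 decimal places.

The private return per contributed unit is 0.87 < 1, so contributing 0 is dominant for every player. At the Nash equilibrium everyone keeps their 30, and the group total is 4 × 30 = 120.
Each contributed unit returns 3.480 to the group as a whole (0.87 to each of 4 players), which exceeds 1, so the social optimum is full contribution: group total = 3.480 × 120 = 417.60.
Efficiency loss = 417.60 − 120 = 297.60.

297.60 points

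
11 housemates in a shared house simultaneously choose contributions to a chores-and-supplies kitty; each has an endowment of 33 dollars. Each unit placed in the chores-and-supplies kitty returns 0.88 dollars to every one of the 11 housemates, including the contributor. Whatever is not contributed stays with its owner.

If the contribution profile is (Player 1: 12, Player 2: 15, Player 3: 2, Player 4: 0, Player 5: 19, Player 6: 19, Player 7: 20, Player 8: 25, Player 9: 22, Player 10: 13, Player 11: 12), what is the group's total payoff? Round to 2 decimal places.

Total contributed: 12 + 15 + 2 + 0 + 19 + 19 + 20 + 25 + 22 + 13 + 12 = 159; total kept: 11 × 33 − 159 = 204.
The chores-and-supplies kitty pays out 0.88 × 11 × 159 = 1539.12 in aggregate.
Group total = 204 + 1539.12 = 1743.12.

1743.12 dollars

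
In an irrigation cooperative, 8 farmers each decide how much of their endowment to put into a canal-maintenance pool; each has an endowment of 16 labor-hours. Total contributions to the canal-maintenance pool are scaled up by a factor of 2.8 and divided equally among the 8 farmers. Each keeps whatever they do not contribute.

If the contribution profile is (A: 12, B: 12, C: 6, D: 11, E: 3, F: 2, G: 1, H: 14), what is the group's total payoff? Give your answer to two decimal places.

Total contributed: 12 + 12 + 6 + 11 + 3 + 2 + 1 + 14 = 61; total kept: 8 × 16 − 61 = 67.
The canal-maintenance pool pays out 2.8 × 61 = 170.80 in aggregate.
Group total = 67 + 170.80 = 237.80.

237.80 labor-hours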